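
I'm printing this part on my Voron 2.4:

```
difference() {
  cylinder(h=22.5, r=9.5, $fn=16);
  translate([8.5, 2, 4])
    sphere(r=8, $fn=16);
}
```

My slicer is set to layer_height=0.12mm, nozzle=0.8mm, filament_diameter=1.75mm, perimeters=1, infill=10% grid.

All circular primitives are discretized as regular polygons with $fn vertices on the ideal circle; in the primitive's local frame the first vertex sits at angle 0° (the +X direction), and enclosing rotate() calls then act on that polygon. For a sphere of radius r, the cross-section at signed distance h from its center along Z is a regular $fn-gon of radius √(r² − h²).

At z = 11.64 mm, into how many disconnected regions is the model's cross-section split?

At z = 11.64 mm: the cylinder: section is a regular 16-gon, circumradius r=9.5; the r=8 sphere at (8.5, 2) slices to a regular 16-gon of circumradius 2.373 (√(r²−h²) with h=7.64 from center); After the difference (first − rest): starting from the r=9.5 cylinder, the r=8 sphere at (8.5, 2) partially overlaps it — only the 11.24 mm² overlap (of its 17.24 mm²) is removed, clipping the outline — 1 connected region. The result has 1 disconnected region.

1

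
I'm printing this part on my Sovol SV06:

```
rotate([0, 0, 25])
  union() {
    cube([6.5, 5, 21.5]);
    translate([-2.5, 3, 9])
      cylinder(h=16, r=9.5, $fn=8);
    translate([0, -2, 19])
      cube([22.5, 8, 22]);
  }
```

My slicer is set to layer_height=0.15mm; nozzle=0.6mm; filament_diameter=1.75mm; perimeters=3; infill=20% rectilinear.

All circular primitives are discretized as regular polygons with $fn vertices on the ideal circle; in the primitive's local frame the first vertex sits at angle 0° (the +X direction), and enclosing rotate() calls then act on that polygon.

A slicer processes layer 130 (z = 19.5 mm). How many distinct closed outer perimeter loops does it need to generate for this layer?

1

At z = 19.5 mm: the 6.5×5 cube contributes its full rectangle; the r=9.5 cylinder at (-2.5, 3) gives a regular 8-gon of circumradius 9.5 (constant along its height); the cube at (0, -2) (footprint 22.5×8) is included at this height; Merging all regions: the regions partially overlap (shared area 81.46 mm²), so overlapping operands fuse into one piece — 1 connected region; (whole slice rotated 25° about Z — lengths, areas and connectivity unchanged). The result has 1 disconnected region.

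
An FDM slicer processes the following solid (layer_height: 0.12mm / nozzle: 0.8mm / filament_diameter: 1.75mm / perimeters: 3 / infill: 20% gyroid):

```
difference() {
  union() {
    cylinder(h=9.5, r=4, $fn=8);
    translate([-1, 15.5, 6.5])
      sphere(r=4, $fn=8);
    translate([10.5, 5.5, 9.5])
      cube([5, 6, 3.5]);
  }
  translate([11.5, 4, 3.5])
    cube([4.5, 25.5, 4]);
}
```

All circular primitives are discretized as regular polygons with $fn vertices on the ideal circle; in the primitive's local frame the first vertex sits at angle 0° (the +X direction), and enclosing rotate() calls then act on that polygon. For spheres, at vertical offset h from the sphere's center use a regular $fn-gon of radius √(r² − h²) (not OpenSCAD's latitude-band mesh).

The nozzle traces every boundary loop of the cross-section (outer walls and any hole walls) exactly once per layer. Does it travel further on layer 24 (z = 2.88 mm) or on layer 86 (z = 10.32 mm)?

Layer 24 (z = 2.88): the r=4 cylinder contributes a regular 8-gon of circumradius 4 (perimeter = 2·8·4.000·sin(180°/8) = 24.49 mm); the sphere at (-1, 15.5): section is a regular 8-gon, circumradius = √(r²−h²) = √(4²−3.62²) = 1.702 (perimeter = 2·8·1.702·sin(180°/8) = 10.42 mm); the cube at (10.5, 5.5) does not reach this height (z outside [9.5, 13]); Combining (union): the 2 present regions are separate (no shared area or edge), so areas and boundary lengths simply add and each stays a separate island — boundary = 34.91 mm; the cube at (11.5, 4) is not intersected at this z (z outside [3.5, 7.5]); Subtracting the remaining from the first: none of the subtracted shapes is present at this height, so the result so far is unchanged — boundary = 34.91 mm. So its perimeter = 34.91 mm. Layer 86 (z = 10.32): the cylinder does not reach this height (z outside [0, 9.5]); the r=4 sphere at (-1, 15.5) slices to a regular 8-gon of circumradius 1.186 (√(r²−h²) with h=3.82 from center) (perimeter = 2·8·1.186·sin(180°/8) = 7.26 mm); the cube at (10.5, 5.5) (footprint 5×6) is included at this height (perimeter 22.00 mm); Merging all regions: the 2 present regions are separate (no shared area or edge), so areas and boundary lengths simply add and each stays a separate island — boundary = 29.26 mm; the cube at (11.5, 4) is absent (z outside [3.5, 7.5]); After the difference (first − rest): none of the subtracted shapes is present at this height, so that combined region is unchanged — boundary = 29.26 mm. So its perimeter = 29.26 mm. Layer 24 is larger (34.91 vs 29.26 mm).

layer 24 (z = 2.88 mm)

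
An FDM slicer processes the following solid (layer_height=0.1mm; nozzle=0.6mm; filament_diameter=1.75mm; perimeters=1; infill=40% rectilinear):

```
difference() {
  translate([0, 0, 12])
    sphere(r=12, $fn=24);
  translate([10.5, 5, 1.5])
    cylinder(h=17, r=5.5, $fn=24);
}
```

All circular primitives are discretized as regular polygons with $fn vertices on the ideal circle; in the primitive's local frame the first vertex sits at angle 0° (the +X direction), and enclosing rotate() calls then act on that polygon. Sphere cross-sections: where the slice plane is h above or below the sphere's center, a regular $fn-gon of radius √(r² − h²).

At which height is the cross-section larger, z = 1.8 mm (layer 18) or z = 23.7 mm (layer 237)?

Layer 18 (z = 1.8): the r=12 sphere slices to a regular 24-gon of circumradius 6.321 (√(r²−h²) with h=10.2 from center) (area = (24/2)·6.321²·sin(360°/24) = 124.11 mm²); the r=5.5 cylinder at (10.5, 5) gives a regular 24-gon of circumradius 5.5 (constant along its height) (area = (24/2)·5.500²·sin(360°/24) = 93.95 mm²); Subtracting the remaining from the first: starting from the r=12 sphere (124.11 mm²), the r=5.5 cylinder at (10.5, 5) partially overlaps it — only the 0.14 mm² overlap (of its 93.95 mm²) is removed, clipping the outline — area = 123.97 mm². So its area = 123.97 mm². Layer 237 (z = 23.7): the r=12 sphere contributes a regular 24-gon of circumradius √(12²−11.7²) = 2.666 (area = (24/2)·2.666²·sin(360°/24) = 22.08 mm²); the cylinder at (10.5, 5) does not reach this height (z outside [1.5, 18.5]); Taking the first minus the rest: none of the subtracted shapes is present at this height, so the r=12 sphere is unchanged — area = 22.08 mm². So its area = 22.08 mm². Layer 18 is larger (123.97 vs 22.08 mm²).

layer 18 (z = 1.8 mm)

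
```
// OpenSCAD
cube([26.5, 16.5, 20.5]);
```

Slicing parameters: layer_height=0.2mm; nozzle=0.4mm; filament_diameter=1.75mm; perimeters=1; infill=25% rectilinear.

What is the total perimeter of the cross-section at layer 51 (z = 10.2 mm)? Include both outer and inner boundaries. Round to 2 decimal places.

86.00 mm

At z = 10.2 mm: the cube is present — its section is the full 26.5×16.5 rectangle (perimeter 86.00 mm). Overall, the cross-section is a single solid region. Total boundary length (outer) = 86.00 mm.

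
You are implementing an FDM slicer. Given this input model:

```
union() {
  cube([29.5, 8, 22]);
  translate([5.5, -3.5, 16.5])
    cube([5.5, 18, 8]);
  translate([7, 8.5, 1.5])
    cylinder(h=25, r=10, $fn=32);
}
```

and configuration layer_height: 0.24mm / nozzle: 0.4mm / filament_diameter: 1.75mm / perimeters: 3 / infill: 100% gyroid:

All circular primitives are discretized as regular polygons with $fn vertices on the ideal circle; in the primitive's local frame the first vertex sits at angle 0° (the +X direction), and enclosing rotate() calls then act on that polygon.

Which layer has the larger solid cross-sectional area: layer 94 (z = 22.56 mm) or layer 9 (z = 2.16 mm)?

Layer 94 (z = 22.56): the cube does not reach this height (z outside [0, 22]); the 5.5×18 cube at (5.5, -3.5) contributes its full rectangle (area 99.00 mm²); the r=10 cylinder at (7, 8.5) gives a regular 32-gon of circumradius 10 (constant along its height) (area = (32/2)·10.000²·sin(360°/32) = 312.14 mm²); Combining (union): the regions partially overlap — summed areas 411.14 mm² minus the doubly-counted overlap 86.67 mm² gives 324.48 mm² — area = 324.48 mm². So its area = 324.48 mm². Layer 9 (z = 2.16): the cube (footprint 29.5×8) is included at this height (area 236.00 mm²); the cube at (5.5, -3.5) is not intersected at this z (z outside [16.5, 24.5]); the cylinder at (7, 8.5): section is a regular 32-gon, circumradius r=10 (area = (32/2)·10.000²·sin(360°/32) = 312.14 mm²); Merging all regions: the regions partially overlap — summed areas 548.14 mm² minus the doubly-counted overlap 122.72 mm² gives 425.42 mm² — area = 425.42 mm². So its area = 425.42 mm². Layer 9 is larger (425.42 vs 324.48 mm²).

layer 9 (z = 2.16 mm)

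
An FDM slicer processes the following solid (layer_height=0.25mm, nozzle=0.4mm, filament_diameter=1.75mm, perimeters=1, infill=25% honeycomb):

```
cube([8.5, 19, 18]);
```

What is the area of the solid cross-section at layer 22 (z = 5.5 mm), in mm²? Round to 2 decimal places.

161.50 mm²

At z = 5.5 mm: the 8.5×19 cube contributes its full rectangle (area 161.50 mm²). Overall, the cross-section is a single solid region. Net area = 161.50 mm².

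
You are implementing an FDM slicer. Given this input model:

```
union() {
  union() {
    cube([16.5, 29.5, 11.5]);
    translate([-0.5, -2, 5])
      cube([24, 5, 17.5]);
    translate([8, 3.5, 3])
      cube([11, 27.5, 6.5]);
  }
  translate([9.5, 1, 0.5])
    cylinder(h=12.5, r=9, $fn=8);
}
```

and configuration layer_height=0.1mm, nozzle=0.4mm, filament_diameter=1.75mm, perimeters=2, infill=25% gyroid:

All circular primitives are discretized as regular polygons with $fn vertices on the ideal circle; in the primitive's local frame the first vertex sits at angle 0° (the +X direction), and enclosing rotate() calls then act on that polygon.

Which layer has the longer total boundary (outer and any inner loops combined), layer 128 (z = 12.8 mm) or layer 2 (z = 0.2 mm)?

Layer 128 (z = 12.8): the cube is not intersected at this z (z outside [0, 11.5]); the cube at (-0.5, -2) is present — its section is the full 24×5 rectangle (perimeter 58.00 mm); the cube at (8, 3.5) is not intersected at this z (z outside [3, 9.5]); Combining (union): only the 24×5 cube at (-0.5, -2) is present, so the union is just that shape — boundary = 58.00 mm; the r=9 cylinder at (9.5, 1) gives a regular 8-gon of circumradius 9 (constant along its height) (perimeter = 2·8·9.000·sin(180°/8) = 55.11 mm); Taking the union: the regions partially overlap (shared area 84.62 mm²), so the edge portions inside another operand are dropped and the merged outline is re-measured after clipping — boundary = 70.42 mm. So its perimeter = 70.42 mm. Layer 2 (z = 0.2): the 16.5×29.5 cube contributes its full rectangle (perimeter 92.00 mm); the cube at (-0.5, -2) is not intersected at this z (z outside [5, 22.5]); the cube at (8, 3.5) does not reach this height (z outside [3, 9.5]); Combining (union): only the 16.5×29.5 cube is present, so the union is just that shape — boundary = 92.00 mm; the cylinder at (9.5, 1) is absent (z outside [0.5, 13]); Taking the union: only that combined region is present, so the union is just that shape — boundary = 92.00 mm. So its perimeter = 92.00 mm. Layer 2 is larger (92.00 vs 70.42 mm).

layer 2 (z = 0.2 mm)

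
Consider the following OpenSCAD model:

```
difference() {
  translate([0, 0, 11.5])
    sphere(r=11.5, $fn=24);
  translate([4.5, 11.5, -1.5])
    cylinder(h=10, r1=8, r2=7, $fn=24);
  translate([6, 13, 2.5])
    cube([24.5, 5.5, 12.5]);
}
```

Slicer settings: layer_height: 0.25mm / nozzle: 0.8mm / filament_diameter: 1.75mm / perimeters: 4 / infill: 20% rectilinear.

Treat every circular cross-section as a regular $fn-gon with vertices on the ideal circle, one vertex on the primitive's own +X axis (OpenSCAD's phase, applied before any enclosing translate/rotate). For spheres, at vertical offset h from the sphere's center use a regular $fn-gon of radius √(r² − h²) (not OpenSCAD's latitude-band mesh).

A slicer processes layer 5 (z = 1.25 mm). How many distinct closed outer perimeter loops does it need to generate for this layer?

At z = 1.25 mm: the r=11.5 sphere contributes a regular 24-gon of circumradius √(11.5²−10.25²) = 5.214; the cone at (4.5, 11.5) contributes a regular 24-gon of circumradius 7.725 (interpolated between r1=8 and r2=7 at t=0.275); the cube at (6, 13) is absent (z outside [2.5, 15]); Taking the first minus the rest: starting from the r=11.5 sphere, the cone at (4.5, 11.5) partially overlaps it — only the 1.22 mm² overlap (of its 185.34 mm²) is removed, clipping the outline — 1 connected region. The result has 1 disconnected region.

1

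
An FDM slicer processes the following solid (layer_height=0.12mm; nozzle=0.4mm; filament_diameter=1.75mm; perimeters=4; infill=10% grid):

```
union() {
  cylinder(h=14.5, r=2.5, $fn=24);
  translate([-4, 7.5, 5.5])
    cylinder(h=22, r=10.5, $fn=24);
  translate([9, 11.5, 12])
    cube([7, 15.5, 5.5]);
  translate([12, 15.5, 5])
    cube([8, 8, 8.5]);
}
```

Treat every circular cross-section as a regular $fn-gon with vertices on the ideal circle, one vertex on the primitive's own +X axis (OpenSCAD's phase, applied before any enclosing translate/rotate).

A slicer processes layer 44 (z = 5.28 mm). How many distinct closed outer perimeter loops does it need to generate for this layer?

At z = 5.28 mm: the r=2.5 cylinder contributes a regular 24-gon of circumradius 2.5; the cylinder at (-4, 7.5) is not intersected at this z (z outside [5.5, 27.5]); the cube at (9, 11.5) is not intersected at this z (z outside [12, 17.5]); the 8×8 cube at (12, 15.5) contributes its full rectangle; Merging all regions: the 2 present regions are separate (no shared area or edge), so areas and boundary lengths simply add and each stays a separate island — 2 connected regions. The result has 2 disconnected regions.

2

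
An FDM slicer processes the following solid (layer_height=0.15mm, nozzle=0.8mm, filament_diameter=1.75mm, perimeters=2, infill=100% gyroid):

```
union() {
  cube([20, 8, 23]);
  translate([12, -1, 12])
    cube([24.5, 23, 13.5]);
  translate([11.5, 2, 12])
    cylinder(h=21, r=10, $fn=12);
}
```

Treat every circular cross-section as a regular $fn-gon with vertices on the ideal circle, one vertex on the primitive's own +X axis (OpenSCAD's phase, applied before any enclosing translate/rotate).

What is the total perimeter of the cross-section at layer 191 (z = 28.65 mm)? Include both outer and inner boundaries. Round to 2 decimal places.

At z = 28.65 mm: the cube is not intersected at this z (z outside [0, 23]); the cube at (12, -1) is not intersected at this z (z outside [12, 25.5]); the r=10 cylinder at (11.5, 2) gives a regular 12-gon of circumradius 10 (constant along its height) (perimeter = 2·12·10.000·sin(180°/12) = 62.12 mm); Combining (union): only the r=10 cylinder at (11.5, 2) is present, so the union is just that shape — boundary = 62.12 mm. Overall, the cross-section is a single solid region. Total boundary length (outer) = 62.12 mm.

62.12 mm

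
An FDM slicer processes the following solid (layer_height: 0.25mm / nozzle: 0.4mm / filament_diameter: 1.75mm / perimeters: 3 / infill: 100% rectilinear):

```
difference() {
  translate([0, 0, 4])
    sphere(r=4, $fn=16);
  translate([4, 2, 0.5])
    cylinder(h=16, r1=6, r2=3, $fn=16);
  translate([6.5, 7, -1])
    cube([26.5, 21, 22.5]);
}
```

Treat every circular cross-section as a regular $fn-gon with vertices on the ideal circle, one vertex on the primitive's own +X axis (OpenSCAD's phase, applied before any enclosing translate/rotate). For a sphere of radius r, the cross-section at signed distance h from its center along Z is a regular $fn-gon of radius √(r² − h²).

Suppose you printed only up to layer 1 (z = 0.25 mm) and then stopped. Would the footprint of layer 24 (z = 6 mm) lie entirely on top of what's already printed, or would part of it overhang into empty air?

Compare the two slices. At z = 0.25: the r=4 sphere contributes a regular 16-gon of circumradius √(4²−3.75²) = 1.392 (area = (16/2)·1.392²·sin(360°/16) = 5.93 mm²); the cone at (4, 2) is absent (z outside [0.5, 16.5]); the 26.5×21 cube at (6.5, 7) contributes its full rectangle (area 556.50 mm²); Subtracting the remaining from the first: starting from the r=4 sphere (5.93 mm²), the 26.5×21 cube at (6.5, 7) misses the remaining region (no effect) — area = 5.93 mm². At z = 6: the r=4 sphere contributes a regular 16-gon of circumradius √(4²−2²) = 3.464 (area = (16/2)·3.464²·sin(360°/16) = 36.74 mm²); the cone at (4, 2): at t=0.344 of its height the radius interpolates to r₁+(r₂−r₁)t = 4.969, giving a regular 16-gon of that circumradius (area = (16/2)·4.969²·sin(360°/16) = 75.58 mm²); the cube at (6.5, 7) (footprint 26.5×21) is included at this height (area 556.50 mm²); Subtracting the remaining from the first: starting from the r=4 sphere (36.74 mm²), the cone at (4, 2) partially overlaps it — only the 18.44 mm² overlap (of its 75.58 mm²) is removed, clipping the outline; the 26.5×21 cube at (6.5, 7) misses the remaining region (no effect) — area = 18.30 mm². Checking containment: at z = 6 the cross-section extends beyond the z = 0.25 cross-section by about 16.33 mm².

part overhangs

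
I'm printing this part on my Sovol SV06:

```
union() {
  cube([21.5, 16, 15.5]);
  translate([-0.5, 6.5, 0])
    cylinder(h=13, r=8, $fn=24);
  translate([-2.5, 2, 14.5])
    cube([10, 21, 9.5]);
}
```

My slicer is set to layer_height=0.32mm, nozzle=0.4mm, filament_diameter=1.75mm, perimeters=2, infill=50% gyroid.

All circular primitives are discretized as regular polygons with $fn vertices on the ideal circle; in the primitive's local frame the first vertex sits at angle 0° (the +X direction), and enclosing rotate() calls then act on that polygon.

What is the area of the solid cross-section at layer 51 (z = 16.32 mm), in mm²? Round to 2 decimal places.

At z = 16.32 mm: the cube does not reach this height (z outside [0, 15.5]); the cylinder at (-0.5, 6.5) is not intersected at this z (z outside [0, 13]); the cube at (-2.5, 2) (footprint 10×21) is included at this height (area 210.00 mm²); Merging all regions: only the 10×21 cube at (-2.5, 2) is present, so the union is just that shape — area = 210.00 mm². Overall, the cross-section is a single solid region. Net area = 210.00 mm².

210.00 mm²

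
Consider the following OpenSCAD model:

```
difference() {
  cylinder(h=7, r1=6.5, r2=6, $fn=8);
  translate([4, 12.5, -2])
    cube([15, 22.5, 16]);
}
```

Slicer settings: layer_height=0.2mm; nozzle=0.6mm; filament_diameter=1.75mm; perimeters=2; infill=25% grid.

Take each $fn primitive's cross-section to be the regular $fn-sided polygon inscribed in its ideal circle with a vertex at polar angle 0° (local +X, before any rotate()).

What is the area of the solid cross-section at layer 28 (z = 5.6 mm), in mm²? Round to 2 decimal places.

At z = 5.6 mm: the cone (r1=6.5→r2=6) has section circumradius 6.100 here — a regular 8-gon (area = (8/2)·6.100²·sin(360°/8) = 105.25 mm²); the cube at (4, 12.5) (footprint 15×22.5) is included at this height (area 337.50 mm²); After the difference (first − rest): starting from the cone (105.25 mm²), the 15×22.5 cube at (4, 12.5) misses the remaining region (no effect) — area = 105.25 mm². Overall, the cross-section is a single solid region. Net area = 105.25 mm².

105.25 mm²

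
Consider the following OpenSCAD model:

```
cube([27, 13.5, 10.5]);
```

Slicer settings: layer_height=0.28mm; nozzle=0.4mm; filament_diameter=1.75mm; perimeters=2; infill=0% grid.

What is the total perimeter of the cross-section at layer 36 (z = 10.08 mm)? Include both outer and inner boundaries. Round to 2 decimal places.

At z = 10.08 mm: the cube is present — its section is the full 27×13.5 rectangle (perimeter 81.00 mm). Overall, the cross-section is a single solid region. Total boundary length (outer) = 81.00 mm.

81.00 mm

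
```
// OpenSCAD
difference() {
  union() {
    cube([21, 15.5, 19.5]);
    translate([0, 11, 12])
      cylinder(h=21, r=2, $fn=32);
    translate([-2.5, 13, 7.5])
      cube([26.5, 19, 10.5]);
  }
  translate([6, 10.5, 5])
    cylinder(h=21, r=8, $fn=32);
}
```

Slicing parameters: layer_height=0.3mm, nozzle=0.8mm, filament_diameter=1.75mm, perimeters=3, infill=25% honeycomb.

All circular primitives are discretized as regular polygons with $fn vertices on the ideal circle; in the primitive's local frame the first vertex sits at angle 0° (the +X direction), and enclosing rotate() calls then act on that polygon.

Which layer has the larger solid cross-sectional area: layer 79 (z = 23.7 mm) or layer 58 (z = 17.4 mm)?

layer 58 (z = 17.4 mm)

Layer 79 (z = 23.7): the cube is absent (z outside [0, 19.5]); the r=2 cylinder at (0, 11) contributes a regular 32-gon of circumradius 2 (area = (32/2)·2.000²·sin(360°/32) = 12.49 mm²); the cube at (-2.5, 13) does not reach this height (z outside [7.5, 18]); Combining (union): only the r=2 cylinder at (0, 11) is present, so the union is just that shape — area = 12.49 mm²; the r=8 cylinder at (6, 10.5) gives a regular 32-gon of circumradius 8 (constant along its height) (area = (32/2)·8.000²·sin(360°/32) = 199.77 mm²); Subtracting the remaining from the first: starting from that combined region (12.49 mm²), the r=8 cylinder at (6, 10.5) partially overlaps it — only the 12.45 mm² overlap (of its 199.77 mm²) is removed, clipping the outline — area = 0.03 mm². So its area = 0.03 mm². Layer 58 (z = 17.4): the 21×15.5 cube contributes its full rectangle (area 325.50 mm²); the r=2 cylinder at (0, 11) contributes a regular 32-gon of circumradius 2 (area = (32/2)·2.000²·sin(360°/32) = 12.49 mm²); the cube at (-2.5, 13) (footprint 26.5×19) is included at this height (area 503.50 mm²); Combining (union): the regions partially overlap — summed areas 841.49 mm² minus the doubly-counted overlap 58.74 mm² gives 782.74 mm² — area = 782.74 mm²; the r=8 cylinder at (6, 10.5) contributes a regular 32-gon of circumradius 8 (area = (32/2)·8.000²·sin(360°/32) = 199.77 mm²); After the difference (first − rest): starting from the result so far (782.74 mm²), the r=8 cylinder at (6, 10.5) partially overlaps it — only the 194.28 mm² overlap (of its 199.77 mm²) is removed, clipping the outline — area = 588.46 mm². So its area = 588.46 mm². Layer 58 is larger (588.46 vs 0.03 mm²).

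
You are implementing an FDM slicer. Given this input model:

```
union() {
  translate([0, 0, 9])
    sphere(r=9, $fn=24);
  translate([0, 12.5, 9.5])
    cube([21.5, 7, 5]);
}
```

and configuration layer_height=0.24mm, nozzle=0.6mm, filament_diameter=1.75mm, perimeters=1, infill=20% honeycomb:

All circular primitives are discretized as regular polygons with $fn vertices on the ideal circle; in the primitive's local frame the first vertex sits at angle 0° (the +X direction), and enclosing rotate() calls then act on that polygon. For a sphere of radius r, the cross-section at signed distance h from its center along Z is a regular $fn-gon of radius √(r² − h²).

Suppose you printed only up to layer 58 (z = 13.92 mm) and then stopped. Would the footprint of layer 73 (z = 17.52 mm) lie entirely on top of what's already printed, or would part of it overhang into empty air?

entirely on top

Compare the two slices. At z = 13.92: the sphere: section is a regular 24-gon, circumradius = √(r²−h²) = √(9²−4.92²) = 7.536 (area = (24/2)·7.536²·sin(360°/24) = 176.39 mm²); the 21.5×7 cube at (0, 12.5) contributes its full rectangle (area 150.50 mm²); Taking the union: the 2 present regions are separate (no shared area or edge), so areas and boundary lengths simply add and each stays a separate island — area = 326.89 mm². At z = 17.52: the r=9 sphere contributes a regular 24-gon of circumradius √(9²−8.52²) = 2.900 (area = (24/2)·2.900²·sin(360°/24) = 26.12 mm²); the cube at (0, 12.5) does not reach this height (z outside [9.5, 14.5]); Taking the union: only the r=9 sphere is present, so the union is just that shape — area = 26.12 mm². Checking containment: the cross-section at z = 17.52 is a subset of the cross-section at z = 13.92.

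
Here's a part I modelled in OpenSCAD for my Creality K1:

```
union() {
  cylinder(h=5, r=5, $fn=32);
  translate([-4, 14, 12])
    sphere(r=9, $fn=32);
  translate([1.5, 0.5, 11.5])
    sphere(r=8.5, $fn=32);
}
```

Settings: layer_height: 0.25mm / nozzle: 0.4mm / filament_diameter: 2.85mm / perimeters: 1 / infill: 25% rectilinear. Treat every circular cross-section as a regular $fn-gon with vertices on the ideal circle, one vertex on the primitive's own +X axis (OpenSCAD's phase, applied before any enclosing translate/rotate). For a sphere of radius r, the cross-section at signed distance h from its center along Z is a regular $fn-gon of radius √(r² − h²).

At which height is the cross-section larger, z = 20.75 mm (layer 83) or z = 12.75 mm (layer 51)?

layer 51 (z = 12.75 mm)

Layer 83 (z = 20.75): the cylinder is absent (z outside [0, 5]); the r=9 sphere at (-4, 14) slices to a regular 32-gon of circumradius 2.107 (√(r²−h²) with h=8.75 from center) (area = (32/2)·2.107²·sin(360°/32) = 13.85 mm²); the sphere at (1.5, 0.5) does not reach this height (|z−center|=9.250 > r=8.5); Combining (union): only the r=9 sphere at (-4, 14) is present, so the union is just that shape — area = 13.85 mm². So its area = 13.85 mm². Layer 51 (z = 12.75): the cylinder is not intersected at this z (z outside [0, 5]); the r=9 sphere at (-4, 14) slices to a regular 32-gon of circumradius 8.969 (√(r²−h²) with h=0.75 from center) (area = (32/2)·8.969²·sin(360°/32) = 251.08 mm²); the sphere at (1.5, 0.5): section is a regular 32-gon, circumradius = √(r²−h²) = √(8.5²−1.25²) = 8.408 (area = (32/2)·8.408²·sin(360°/32) = 220.65 mm²); Combining (union): the regions partially overlap — summed areas 471.73 mm² minus the doubly-counted overlap 17.38 mm² gives 454.35 mm² — area = 454.35 mm². So its area = 454.35 mm². Layer 51 is larger (454.35 vs 13.85 mm²).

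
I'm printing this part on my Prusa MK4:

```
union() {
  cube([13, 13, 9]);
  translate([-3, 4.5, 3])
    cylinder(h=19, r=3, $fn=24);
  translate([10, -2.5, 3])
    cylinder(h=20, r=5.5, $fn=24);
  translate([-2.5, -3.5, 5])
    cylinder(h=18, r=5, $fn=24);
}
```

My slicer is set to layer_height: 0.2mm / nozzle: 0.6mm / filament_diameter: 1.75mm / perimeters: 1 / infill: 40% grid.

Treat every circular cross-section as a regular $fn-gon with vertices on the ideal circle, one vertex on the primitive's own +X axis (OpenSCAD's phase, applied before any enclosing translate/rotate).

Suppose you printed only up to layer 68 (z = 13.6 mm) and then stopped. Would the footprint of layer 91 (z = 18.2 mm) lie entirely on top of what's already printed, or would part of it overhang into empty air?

Compare the two slices. At z = 13.6: the cube does not reach this height (z outside [0, 9]); the cylinder at (-3, 4.5): section is a regular 24-gon, circumradius r=3 (area = (24/2)·3.000²·sin(360°/24) = 27.95 mm²); the cylinder at (10, -2.5): section is a regular 24-gon, circumradius r=5.5 (area = (24/2)·5.500²·sin(360°/24) = 93.95 mm²); the cylinder at (-2.5, -3.5): section is a regular 24-gon, circumradius r=5 (area = (24/2)·5.000²·sin(360°/24) = 77.65 mm²); Combining (union): the 3 present regions are separate (no shared area or edge), so areas and boundary lengths simply add and each stays a separate island — area = 199.55 mm². At z = 18.2: the cube is absent (z outside [0, 9]); the cylinder at (-3, 4.5): section is a regular 24-gon, circumradius r=3 (area = (24/2)·3.000²·sin(360°/24) = 27.95 mm²); the r=5.5 cylinder at (10, -2.5) gives a regular 24-gon of circumradius 5.5 (constant along its height) (area = (24/2)·5.500²·sin(360°/24) = 93.95 mm²); the r=5 cylinder at (-2.5, -3.5) contributes a regular 24-gon of circumradius 5 (area = (24/2)·5.000²·sin(360°/24) = 77.65 mm²); Combining (union): the 3 present regions are separate (no shared area or edge), so areas and boundary lengths simply add and each stays a separate island — area = 199.55 mm². Checking containment: the cross-section at z = 18.2 is a subset of the cross-section at z = 13.6.

entirely on top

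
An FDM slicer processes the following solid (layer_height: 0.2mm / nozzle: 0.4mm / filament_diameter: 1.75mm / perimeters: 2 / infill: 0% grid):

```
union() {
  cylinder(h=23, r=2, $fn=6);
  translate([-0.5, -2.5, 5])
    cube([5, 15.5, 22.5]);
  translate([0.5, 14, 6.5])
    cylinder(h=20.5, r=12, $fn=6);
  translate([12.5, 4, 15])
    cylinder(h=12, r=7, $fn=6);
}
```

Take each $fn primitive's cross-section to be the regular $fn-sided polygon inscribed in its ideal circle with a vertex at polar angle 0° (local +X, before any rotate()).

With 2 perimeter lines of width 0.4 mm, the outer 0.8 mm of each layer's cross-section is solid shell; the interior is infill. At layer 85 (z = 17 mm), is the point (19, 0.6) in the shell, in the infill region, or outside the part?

outside

At z = 17 mm: the r=2 cylinder contributes a regular 6-gon of circumradius 2; the cube at (-0.5, -2.5) (footprint 5×15.5) is included at this height; the r=12 cylinder at (0.5, 14) gives a regular 6-gon of circumradius 12 (constant along its height); the cylinder at (12.5, 4): section is a regular 6-gon, circumradius r=7; Taking the union: the regions partially overlap (shared area 61.72 mm²), so overlapping operands fuse into one piece — 1 connected region. Overall, the cross-section is a single solid region. The nearest boundary edge runs (19.50, 4.00)→(16.00, -2.06); distance from the point to it = 1.27 mm. The point is not inside any of the regions above, so it lies outside the cross-section (1.27 mm from the nearest boundary).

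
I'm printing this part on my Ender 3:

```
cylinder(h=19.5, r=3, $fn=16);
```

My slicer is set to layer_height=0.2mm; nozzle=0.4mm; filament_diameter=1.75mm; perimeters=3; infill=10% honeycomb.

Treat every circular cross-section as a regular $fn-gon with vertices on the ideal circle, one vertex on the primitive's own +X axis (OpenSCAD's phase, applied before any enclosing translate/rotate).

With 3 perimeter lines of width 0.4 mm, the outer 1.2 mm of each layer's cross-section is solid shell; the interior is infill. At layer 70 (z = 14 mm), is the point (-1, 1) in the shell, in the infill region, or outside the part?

infill

At z = 14 mm: the r=3 cylinder gives a regular 16-gon of circumradius 3 (constant along its height). Overall, the cross-section is a single solid region. The nearest boundary edge runs (-2.12, 2.12)→(-2.77, 1.15); distance from the point to it = 1.56 mm. The point is inside the cross-section and 1.56 mm from the nearest boundary — more than the 1.2 mm shell width (3 × 0.4), so it's in the infill interior.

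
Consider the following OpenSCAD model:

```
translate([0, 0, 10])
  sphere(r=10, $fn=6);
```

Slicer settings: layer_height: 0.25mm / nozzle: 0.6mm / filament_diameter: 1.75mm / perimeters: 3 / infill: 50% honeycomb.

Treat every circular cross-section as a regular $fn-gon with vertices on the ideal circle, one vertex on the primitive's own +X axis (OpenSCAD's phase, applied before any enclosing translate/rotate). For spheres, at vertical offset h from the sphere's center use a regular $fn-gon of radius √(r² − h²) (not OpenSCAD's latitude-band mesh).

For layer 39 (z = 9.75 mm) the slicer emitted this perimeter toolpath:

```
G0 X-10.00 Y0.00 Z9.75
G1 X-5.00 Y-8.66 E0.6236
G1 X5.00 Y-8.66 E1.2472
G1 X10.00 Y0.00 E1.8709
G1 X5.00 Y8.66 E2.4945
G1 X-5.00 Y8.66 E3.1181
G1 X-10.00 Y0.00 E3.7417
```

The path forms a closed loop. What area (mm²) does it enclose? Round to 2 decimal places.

259.80 mm²

Apply the shoelace formula to the sequence of (X, Y) vertices; enclosed area = 259.80 mm².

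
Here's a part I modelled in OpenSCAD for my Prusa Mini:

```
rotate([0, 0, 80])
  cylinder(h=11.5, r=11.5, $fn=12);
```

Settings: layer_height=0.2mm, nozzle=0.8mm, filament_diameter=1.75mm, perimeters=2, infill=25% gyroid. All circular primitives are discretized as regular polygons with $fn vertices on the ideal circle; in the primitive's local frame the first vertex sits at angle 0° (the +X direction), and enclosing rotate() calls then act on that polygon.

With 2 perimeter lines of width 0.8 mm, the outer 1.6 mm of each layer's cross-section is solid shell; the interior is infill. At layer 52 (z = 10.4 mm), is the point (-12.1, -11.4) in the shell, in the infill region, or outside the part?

At z = 10.4 mm: the r=11.5 cylinder gives a regular 12-gon of circumradius 11.5 (constant along its height); (whole slice rotated 80° about Z — lengths, areas and connectivity unchanged). Overall, the cross-section is a single solid region. Undo the 80° rotation: the query point maps to (-13.328, 9.937) in the un-rotated model frame. The nearest boundary edge runs (-5.75, 9.96)→(-9.96, 5.75); distance from the point to it = 5.34 mm. The point is not inside any of the regions above, so it lies outside the cross-section (5.34 mm from the nearest boundary).

outside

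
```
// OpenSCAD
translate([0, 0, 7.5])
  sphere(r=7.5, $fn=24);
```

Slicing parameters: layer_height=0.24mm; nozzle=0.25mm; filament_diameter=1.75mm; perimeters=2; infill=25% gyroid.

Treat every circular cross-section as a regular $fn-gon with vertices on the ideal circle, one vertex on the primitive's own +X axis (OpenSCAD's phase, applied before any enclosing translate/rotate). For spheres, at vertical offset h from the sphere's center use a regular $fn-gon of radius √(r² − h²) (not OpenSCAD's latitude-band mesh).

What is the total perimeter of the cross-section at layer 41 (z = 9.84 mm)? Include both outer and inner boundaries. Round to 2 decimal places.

At z = 9.84 mm: the r=7.5 sphere contributes a regular 24-gon of circumradius √(7.5²−2.34²) = 7.126 (perimeter = 2·24·7.126·sin(180°/24) = 44.64 mm). Overall, the cross-section is a single solid region. Total boundary length (outer) = 44.64 mm.

44.64 mm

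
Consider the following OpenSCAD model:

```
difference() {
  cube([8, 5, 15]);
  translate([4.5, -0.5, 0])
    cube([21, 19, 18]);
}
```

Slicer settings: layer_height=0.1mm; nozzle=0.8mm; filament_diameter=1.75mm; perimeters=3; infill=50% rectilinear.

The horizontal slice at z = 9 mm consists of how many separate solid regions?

1

At z = 9 mm: the 8×5 cube contributes its full rectangle; the 21×19 cube at (4.5, -0.5) contributes its full rectangle; Taking the first minus the rest: starting from the 8×5 cube, the 21×19 cube at (4.5, -0.5) partially overlaps it — only the 17.50 mm² overlap (of its 399.00 mm²) is removed, clipping the outline — 1 connected region. The result has 1 disconnected region.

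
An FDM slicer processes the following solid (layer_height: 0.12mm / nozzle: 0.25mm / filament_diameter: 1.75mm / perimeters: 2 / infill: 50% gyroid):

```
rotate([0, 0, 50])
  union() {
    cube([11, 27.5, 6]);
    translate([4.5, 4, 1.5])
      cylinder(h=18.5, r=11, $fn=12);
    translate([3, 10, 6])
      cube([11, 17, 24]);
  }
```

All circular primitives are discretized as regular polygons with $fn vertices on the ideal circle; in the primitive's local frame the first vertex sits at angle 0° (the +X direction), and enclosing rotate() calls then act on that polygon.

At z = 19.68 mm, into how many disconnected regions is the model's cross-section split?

1

At z = 19.68 mm: the cube is absent (z outside [0, 6]); the r=11 cylinder at (4.5, 4) contributes a regular 12-gon of circumradius 11; the 11×17 cube at (3, 10) contributes its full rectangle; Combining (union): the regions partially overlap (shared area 36.86 mm²), so overlapping operands fuse into one piece — 1 connected region; (whole slice rotated 50° about Z — lengths, areas and connectivity unchanged). The result has 1 disconnected region.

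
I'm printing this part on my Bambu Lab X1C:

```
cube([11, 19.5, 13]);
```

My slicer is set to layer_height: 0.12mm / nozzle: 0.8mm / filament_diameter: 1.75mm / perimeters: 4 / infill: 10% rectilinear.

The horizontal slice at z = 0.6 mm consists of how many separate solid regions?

1

At z = 0.6 mm: the cube (footprint 11×19.5) is included at this height. The result has 1 disconnected region.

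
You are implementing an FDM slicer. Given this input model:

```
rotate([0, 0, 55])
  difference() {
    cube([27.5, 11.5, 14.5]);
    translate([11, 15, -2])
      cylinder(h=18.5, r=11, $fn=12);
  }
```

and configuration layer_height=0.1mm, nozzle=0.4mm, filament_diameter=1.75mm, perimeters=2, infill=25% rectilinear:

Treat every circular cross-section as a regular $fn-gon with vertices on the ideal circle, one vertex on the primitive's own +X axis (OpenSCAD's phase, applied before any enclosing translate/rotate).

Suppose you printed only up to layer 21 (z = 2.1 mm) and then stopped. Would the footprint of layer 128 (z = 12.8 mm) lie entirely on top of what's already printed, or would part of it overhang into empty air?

entirely on top

Compare the two slices. At z = 2.1: the cube is present — its section is the full 27.5×11.5 rectangle (area 316.25 mm²); the r=11 cylinder at (11, 15) gives a regular 12-gon of circumradius 11 (constant along its height) (area = (12/2)·11.000²·sin(360°/12) = 363.00 mm²); Taking the first minus the rest: starting from the 27.5×11.5 cube (316.25 mm²), the r=11 cylinder at (11, 15) partially overlaps it — only the 107.78 mm² overlap (of its 363.00 mm²) is removed, clipping the outline — area = 208.47 mm²; (rotated 55° about Z; rotation is an isometry so areas/perimeters/island counts are preserved). At z = 12.8: the 27.5×11.5 cube contributes its full rectangle (area 316.25 mm²); the r=11 cylinder at (11, 15) contributes a regular 12-gon of circumradius 11 (area = (12/2)·11.000²·sin(360°/12) = 363.00 mm²); Subtracting the remaining from the first: starting from the 27.5×11.5 cube (316.25 mm²), the r=11 cylinder at (11, 15) partially overlaps it — only the 107.78 mm² overlap (of its 363.00 mm²) is removed, clipping the outline — area = 208.47 mm²; (whole slice rotated 55° about Z — lengths, areas and connectivity unchanged). Checking containment: the cross-section at z = 12.8 is a subset of the cross-section at z = 2.1.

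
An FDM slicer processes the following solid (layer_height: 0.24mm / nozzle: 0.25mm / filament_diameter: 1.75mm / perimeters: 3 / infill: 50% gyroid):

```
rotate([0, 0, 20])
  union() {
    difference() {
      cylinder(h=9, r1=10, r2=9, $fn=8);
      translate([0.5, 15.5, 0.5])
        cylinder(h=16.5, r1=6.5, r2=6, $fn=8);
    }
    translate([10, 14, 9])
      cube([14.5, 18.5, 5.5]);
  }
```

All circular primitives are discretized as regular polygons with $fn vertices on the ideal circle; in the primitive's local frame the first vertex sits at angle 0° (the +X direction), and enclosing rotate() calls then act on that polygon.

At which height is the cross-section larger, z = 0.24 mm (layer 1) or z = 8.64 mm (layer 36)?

Layer 1 (z = 0.24): the cone: at t=0.027 of its height the radius interpolates to r₁+(r₂−r₁)t = 9.973, giving a regular 8-gon of that circumradius (area = (8/2)·9.973²·sin(360°/8) = 281.34 mm²); the cone at (0.5, 15.5) does not reach this height (z outside [0.5, 17]); Taking the first minus the rest: none of the subtracted shapes is present at this height, so the cone is unchanged — area = 281.34 mm²; the cube at (10, 14) is not intersected at this z (z outside [9, 14.5]); Combining (union): only the result so far is present, so the union is just that shape — area = 281.34 mm²; (rotated 20° about Z; rotation is an isometry so areas/perimeters/island counts are preserved). So its area = 281.34 mm². Layer 36 (z = 8.64): the cone (r1=10→r2=9) has section circumradius 9.040 here — a regular 8-gon (area = (8/2)·9.040²·sin(360°/8) = 231.14 mm²); the cone at (0.5, 15.5) (r1=6.5→r2=6) has section circumradius 6.253 here — a regular 8-gon (area = (8/2)·6.253²·sin(360°/8) = 110.60 mm²); After the difference (first − rest): starting from the cone (231.14 mm²), the cone at (0.5, 15.5) misses the remaining region (no effect) — area = 231.14 mm²; the cube at (10, 14) is not intersected at this z (z outside [9, 14.5]); Combining (union): only the result so far is present, so the union is just that shape — area = 231.14 mm²; (whole slice rotated 20° about Z — lengths, areas and connectivity unchanged). So its area = 231.14 mm². Layer 1 is larger (281.34 vs 231.14 mm²).

layer 1 (z = 0.24 mm)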